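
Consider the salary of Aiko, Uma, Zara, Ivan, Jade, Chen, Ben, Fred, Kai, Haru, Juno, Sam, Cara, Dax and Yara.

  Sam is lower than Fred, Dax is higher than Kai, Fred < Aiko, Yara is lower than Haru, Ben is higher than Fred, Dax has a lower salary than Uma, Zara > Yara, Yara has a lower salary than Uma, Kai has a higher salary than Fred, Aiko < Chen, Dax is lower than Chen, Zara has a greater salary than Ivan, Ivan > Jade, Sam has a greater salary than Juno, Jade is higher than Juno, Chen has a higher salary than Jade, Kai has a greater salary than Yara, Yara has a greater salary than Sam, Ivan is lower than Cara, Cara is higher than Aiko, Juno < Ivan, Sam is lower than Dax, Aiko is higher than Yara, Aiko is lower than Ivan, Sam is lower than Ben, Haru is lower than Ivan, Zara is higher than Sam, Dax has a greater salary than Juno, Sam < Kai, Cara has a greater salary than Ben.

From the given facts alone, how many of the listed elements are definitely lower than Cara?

9

The elements the relations force below Cara are Juno, Sam, Yara, Jade, Fred, Aiko, Haru, Ben, Ivan — no chain reaches any other.
That is 9.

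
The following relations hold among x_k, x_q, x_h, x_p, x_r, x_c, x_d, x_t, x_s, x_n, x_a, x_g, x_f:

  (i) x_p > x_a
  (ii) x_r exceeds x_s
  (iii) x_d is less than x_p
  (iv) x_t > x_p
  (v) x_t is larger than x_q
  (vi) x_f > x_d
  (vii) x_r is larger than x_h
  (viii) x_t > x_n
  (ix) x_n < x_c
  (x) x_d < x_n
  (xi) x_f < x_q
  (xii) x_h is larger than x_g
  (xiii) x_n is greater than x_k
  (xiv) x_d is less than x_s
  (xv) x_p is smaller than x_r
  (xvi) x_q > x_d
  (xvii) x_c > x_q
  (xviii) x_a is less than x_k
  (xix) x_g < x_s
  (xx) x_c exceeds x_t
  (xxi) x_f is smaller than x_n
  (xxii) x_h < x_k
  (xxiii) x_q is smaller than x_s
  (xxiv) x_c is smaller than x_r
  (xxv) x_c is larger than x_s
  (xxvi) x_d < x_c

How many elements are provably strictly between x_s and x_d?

2

Chaining upward from x_d reaches: x_f, x_q, x_p, x_n, x_t, x_c, x_r.
Chaining downward from x_s reaches: x_g, x_f, x_q.
Strictly between x_d and x_s are those in both lists: x_f, x_q — 2 elements.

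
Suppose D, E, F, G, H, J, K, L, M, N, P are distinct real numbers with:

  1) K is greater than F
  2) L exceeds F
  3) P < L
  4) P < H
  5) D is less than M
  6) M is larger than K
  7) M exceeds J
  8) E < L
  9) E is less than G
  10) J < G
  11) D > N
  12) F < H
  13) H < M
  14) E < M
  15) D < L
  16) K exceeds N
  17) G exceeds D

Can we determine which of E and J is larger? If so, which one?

Following every chain through J: above J we get M, G.
E is not reached, and no chain runs the other way from E to J.
So the given relations leave the order of J and E undetermined.

undetermined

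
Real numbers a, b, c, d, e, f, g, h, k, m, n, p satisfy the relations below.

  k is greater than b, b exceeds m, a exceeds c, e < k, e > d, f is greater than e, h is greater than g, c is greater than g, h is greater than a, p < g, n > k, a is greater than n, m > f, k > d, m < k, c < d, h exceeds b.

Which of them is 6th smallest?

Chaining the given pairs: p < g < c < d < e < f < m < b < k < n < a < h.
Counting 6 from the smallest end gives f.

f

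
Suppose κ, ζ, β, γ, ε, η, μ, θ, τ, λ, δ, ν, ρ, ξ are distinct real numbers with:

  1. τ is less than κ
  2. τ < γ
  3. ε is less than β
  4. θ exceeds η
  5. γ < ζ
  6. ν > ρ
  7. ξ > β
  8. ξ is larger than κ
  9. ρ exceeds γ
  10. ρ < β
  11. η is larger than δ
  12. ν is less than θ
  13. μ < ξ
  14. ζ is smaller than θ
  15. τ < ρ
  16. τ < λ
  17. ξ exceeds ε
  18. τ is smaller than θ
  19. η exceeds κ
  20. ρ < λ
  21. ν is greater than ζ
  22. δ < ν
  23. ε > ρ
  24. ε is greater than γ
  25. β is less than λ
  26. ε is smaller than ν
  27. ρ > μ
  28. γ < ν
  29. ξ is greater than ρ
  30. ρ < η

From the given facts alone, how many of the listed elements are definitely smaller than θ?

From θ the given relations immediately reach τ, ζ, ν, η.
From those, δ, γ, ρ, κ, ε — 9 in total.
From those, μ — 10 in total.
Nothing else is reachable below θ; 10 in all.

10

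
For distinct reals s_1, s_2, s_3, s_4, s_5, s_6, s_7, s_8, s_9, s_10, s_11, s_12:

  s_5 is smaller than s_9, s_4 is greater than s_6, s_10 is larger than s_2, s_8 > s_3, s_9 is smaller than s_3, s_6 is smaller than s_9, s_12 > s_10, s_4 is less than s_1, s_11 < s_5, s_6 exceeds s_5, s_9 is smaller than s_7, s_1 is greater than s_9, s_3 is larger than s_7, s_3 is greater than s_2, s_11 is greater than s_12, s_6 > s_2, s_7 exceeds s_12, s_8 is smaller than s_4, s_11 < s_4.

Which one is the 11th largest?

The consecutive relations fix a unique order: s_2 < s_10 < s_12 < s_11 < s_5 < s_6 < s_9 < s_7 < s_3 < s_8 < s_4 < s_1.
The 11th largest is s_10.

s_10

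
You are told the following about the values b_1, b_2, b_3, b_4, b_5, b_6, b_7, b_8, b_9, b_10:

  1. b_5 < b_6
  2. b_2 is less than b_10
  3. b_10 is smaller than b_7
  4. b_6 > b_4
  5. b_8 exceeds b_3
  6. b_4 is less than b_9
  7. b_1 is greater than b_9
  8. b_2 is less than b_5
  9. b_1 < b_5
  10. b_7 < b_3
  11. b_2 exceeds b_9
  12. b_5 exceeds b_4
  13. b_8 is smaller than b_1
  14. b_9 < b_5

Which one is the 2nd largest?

b_5

Chaining the given pairs: b_4 < b_9 < b_2 < b_10 < b_7 < b_3 < b_8 < b_1 < b_5 < b_6.
The 2nd largest is b_5.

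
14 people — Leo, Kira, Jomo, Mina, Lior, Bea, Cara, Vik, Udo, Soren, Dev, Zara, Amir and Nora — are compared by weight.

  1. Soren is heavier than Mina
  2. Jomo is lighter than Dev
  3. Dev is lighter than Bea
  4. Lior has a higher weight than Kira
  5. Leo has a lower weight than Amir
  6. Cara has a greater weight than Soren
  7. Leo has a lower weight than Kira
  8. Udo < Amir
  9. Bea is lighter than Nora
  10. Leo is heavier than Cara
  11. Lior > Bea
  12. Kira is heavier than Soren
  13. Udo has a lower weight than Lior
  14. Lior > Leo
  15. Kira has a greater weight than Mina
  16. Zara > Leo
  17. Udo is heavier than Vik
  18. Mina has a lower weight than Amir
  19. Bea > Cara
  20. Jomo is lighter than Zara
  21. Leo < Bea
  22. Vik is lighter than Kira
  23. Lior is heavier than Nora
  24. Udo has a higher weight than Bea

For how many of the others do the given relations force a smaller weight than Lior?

11

The elements the relations force below Lior are Mina, Jomo, Soren, Vik, Dev, Cara, Leo, Kira, Bea, Udo, Nora — no chain reaches any other.
That is 11.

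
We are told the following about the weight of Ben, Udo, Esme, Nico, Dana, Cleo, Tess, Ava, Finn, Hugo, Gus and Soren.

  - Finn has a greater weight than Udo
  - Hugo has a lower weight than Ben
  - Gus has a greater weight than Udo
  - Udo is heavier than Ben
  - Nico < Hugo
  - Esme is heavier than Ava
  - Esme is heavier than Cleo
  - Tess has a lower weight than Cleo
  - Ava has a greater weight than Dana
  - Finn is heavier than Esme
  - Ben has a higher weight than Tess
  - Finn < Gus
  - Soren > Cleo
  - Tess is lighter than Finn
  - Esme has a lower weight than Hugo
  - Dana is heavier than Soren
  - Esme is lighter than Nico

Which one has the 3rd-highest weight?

Udo

Chaining the given pairs: Tess < Cleo < Soren < Dana < Ava < Esme < Nico < Hugo < Ben < Udo < Finn < Gus.
Counting 3 from the largest end gives Udo.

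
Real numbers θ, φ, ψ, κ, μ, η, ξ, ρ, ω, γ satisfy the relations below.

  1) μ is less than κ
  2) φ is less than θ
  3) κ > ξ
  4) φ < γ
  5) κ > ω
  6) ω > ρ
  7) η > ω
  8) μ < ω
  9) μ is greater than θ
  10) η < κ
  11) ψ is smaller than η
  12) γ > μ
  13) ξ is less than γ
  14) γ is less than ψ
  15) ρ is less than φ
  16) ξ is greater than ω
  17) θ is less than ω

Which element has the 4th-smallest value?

μ

Chaining the given pairs: ρ < φ < θ < μ < ω < ξ < γ < ψ < η < κ.
Counting 4 from the smallest end gives μ.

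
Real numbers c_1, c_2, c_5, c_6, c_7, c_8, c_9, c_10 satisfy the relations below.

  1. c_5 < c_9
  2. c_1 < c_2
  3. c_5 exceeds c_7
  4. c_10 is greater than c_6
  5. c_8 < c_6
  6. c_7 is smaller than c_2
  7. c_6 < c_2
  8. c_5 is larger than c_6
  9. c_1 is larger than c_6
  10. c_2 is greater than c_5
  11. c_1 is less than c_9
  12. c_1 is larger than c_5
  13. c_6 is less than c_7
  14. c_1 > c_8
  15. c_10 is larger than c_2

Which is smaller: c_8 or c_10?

Chaining the given relations: c_8 < c_6 < c_7 < c_5 < c_2 < c_10.
So c_8 < c_10; c_8 is the smaller of the two.

c_8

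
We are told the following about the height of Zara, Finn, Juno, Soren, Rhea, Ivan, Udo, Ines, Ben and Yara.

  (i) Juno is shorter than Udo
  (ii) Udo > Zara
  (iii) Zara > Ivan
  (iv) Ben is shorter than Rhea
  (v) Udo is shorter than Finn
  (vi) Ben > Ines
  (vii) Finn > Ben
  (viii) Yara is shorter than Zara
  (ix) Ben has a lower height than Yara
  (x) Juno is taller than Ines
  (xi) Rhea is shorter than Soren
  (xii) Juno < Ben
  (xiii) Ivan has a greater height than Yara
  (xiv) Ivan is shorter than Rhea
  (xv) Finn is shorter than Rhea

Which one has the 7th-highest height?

Yara

Piecing the relations together gives one ordering: Ines < Juno < Ben < Yara < Ivan < Zara < Udo < Finn < Rhea < Soren.
Counting 7 from the largest end gives Yara.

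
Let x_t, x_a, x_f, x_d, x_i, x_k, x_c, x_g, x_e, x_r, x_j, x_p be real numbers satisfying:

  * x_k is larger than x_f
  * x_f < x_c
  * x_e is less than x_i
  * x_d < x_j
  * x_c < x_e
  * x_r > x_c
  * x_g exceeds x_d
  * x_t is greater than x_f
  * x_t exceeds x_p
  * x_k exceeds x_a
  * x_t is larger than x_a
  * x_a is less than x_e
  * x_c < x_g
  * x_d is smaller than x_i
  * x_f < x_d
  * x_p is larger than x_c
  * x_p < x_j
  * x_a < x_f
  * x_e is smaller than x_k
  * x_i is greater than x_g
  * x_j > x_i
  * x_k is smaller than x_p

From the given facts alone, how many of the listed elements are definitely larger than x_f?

From x_f the given relations immediately reach x_c, x_d, x_k, x_t.
From those, x_r, x_e, x_g, x_p, x_i, x_j — 10 in total.
Nothing else is reachable above x_f; 10 in all.

10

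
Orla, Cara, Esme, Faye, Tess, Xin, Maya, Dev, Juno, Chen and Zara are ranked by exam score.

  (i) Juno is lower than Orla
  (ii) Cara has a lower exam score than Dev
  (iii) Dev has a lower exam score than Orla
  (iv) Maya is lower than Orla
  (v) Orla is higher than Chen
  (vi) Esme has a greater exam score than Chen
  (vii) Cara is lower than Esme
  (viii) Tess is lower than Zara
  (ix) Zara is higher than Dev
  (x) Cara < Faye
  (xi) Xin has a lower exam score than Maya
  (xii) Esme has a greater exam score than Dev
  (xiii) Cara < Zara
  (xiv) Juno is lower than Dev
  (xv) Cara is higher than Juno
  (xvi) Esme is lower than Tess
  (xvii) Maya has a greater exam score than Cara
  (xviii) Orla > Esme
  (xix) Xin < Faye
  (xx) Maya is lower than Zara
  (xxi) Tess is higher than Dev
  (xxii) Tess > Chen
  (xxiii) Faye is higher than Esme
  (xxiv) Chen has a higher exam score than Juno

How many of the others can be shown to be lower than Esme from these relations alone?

The elements the relations force below Esme are Juno, Cara, Chen, Dev — no chain reaches any other.
That is 4.

4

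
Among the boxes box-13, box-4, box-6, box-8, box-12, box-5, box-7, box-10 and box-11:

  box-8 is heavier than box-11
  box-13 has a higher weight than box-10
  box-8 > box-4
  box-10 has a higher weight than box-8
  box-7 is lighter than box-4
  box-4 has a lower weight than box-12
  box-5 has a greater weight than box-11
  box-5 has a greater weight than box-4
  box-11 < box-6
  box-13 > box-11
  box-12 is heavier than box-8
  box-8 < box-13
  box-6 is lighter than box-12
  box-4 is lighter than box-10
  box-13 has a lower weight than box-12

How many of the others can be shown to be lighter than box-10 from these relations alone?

Directly below box-10: box-4, box-8.
One step further: box-11, box-7 (4 so far).
No other element is forced below box-10 by the given relations, so the count is 4.

4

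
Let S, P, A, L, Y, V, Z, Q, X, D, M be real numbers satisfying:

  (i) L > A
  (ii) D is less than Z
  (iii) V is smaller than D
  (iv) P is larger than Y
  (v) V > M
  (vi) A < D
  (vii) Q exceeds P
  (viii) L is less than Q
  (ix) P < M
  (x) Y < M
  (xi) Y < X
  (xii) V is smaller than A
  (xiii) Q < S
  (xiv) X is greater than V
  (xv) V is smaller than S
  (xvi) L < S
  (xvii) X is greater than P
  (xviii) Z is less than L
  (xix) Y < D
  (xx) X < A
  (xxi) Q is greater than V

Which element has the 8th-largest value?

V

The consecutive relations fix a unique order: Y < P < M < V < X < A < D < Z < L < Q < S.
Counting 8 from the largest end gives V.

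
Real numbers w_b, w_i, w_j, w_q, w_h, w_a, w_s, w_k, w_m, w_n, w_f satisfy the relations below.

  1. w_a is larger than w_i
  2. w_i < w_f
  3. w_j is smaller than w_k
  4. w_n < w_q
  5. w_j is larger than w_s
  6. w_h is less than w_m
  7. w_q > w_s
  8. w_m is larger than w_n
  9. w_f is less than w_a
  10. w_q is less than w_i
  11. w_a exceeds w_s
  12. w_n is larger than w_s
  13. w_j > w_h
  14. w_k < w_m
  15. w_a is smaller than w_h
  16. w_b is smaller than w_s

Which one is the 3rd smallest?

w_n

Piecing the relations together gives one ordering: w_b < w_s < w_n < w_q < w_i < w_f < w_a < w_h < w_j < w_k < w_m.
The 3rd smallest is w_n.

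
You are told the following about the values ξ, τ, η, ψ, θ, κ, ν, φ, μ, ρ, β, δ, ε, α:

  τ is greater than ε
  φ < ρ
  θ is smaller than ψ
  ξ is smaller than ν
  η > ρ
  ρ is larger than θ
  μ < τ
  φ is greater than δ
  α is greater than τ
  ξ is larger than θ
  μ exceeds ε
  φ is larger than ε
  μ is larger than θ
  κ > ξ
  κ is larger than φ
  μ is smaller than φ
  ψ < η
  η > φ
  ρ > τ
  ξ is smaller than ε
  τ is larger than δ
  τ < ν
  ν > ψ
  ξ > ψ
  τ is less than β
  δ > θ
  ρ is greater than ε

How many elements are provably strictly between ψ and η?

Chaining upward from ψ reaches: ξ, ε, μ, τ, β, φ, ρ, κ, ν, α.
Chaining downward from η reaches: θ, ξ, ε, μ, δ, τ, φ, ρ.
Strictly between ψ and η are those in both lists: ξ, ε, μ, τ, φ, ρ — 6 elements.

6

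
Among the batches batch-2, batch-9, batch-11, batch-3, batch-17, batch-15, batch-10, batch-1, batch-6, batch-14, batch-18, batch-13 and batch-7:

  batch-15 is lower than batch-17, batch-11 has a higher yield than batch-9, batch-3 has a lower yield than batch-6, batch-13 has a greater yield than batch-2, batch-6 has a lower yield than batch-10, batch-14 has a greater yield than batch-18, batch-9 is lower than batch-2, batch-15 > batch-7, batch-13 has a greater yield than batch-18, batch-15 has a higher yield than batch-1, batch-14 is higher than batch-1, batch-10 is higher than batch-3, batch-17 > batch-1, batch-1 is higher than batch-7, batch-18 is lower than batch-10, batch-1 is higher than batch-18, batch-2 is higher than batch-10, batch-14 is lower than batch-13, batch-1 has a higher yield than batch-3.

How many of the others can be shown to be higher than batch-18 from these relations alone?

7

Directly above batch-18: batch-1, batch-14, batch-10, batch-13.
One step further: batch-15, batch-2, batch-17 (7 so far).
Nothing else is reachable above batch-18; 7 in all.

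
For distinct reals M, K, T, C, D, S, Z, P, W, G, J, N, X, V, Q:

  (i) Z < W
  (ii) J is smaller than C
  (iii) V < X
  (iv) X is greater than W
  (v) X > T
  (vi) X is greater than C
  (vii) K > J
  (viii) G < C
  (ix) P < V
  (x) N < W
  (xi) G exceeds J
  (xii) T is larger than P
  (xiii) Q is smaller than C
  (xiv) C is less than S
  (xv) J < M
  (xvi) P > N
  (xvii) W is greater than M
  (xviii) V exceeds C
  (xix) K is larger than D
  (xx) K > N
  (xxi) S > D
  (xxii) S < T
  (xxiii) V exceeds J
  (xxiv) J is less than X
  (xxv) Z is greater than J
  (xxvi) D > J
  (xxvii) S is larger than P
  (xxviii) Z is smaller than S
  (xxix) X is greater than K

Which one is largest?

X

Chaining downward from X: directly below it, J, C, V, W, K, T; then N, P, G, Q, Z, D, M, S.
That covers every other element, and nothing is given above X, so X is the largest.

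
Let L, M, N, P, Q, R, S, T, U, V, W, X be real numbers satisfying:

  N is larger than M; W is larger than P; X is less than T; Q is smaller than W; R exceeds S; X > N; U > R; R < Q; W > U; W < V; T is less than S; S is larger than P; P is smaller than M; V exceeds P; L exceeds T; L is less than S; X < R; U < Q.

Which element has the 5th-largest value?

Piecing the relations together gives one ordering: P < M < N < X < T < L < S < R < U < Q < W < V.
The 5th largest is R.

R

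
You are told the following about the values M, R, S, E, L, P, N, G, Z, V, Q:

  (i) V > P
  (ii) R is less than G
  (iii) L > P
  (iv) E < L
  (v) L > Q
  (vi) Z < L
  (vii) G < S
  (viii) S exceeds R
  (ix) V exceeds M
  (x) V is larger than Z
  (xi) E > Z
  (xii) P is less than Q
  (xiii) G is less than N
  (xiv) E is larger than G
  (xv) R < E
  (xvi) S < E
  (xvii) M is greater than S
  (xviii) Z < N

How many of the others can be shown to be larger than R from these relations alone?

7

The elements the relations force above R are G, S, N, M, V, E, L — no chain reaches any other.
That is 7.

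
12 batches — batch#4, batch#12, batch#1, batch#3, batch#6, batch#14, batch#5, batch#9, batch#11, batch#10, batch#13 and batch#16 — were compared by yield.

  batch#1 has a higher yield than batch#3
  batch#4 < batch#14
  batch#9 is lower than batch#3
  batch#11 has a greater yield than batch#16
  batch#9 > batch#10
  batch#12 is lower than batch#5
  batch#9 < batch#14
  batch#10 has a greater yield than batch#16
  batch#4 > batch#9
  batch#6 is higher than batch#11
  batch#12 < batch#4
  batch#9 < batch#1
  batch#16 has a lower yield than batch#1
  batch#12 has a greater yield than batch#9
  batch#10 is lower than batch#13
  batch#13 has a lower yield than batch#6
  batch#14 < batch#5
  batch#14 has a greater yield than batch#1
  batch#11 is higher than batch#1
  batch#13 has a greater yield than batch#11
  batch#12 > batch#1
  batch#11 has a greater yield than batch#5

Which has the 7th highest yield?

The consecutive relations fix a unique order: batch#16 < batch#10 < batch#9 < batch#3 < batch#1 < batch#12 < batch#4 < batch#14 < batch#5 < batch#11 < batch#13 < batch#6.
Counting 7 from the largest end gives batch#12.

batch#12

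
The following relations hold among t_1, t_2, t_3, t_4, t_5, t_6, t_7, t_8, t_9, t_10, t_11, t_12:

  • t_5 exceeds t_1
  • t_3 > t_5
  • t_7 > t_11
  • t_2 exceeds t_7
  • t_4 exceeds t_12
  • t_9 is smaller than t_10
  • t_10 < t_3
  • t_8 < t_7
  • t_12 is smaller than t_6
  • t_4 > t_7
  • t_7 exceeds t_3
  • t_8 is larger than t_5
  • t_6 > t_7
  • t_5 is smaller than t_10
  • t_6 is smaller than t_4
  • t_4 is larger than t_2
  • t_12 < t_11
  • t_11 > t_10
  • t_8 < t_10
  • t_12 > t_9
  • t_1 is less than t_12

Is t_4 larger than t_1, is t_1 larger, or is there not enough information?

t_1 < t_5 and t_5 < t_10 give t_1 < t_10.
With t_10 < t_3: t_1 < t_5 < t_10 < t_3.
Then t_3 < t_7 extends the chain to t_7.
With t_7 < t_2: t_1 < t_5 < t_10 < t_3 < t_7 < t_2.
With t_2 < t_4: t_1 < t_5 < t_10 < t_3 < t_7 < t_2 < t_4.
So t_4 is larger.

t_4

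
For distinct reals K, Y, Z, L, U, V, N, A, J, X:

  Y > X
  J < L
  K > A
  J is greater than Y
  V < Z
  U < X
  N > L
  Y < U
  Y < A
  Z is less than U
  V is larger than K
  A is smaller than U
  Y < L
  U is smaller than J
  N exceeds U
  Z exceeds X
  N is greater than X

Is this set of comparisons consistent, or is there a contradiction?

inconsistent

We have U < X stated directly, yet also X < Y < A < K < V < Z < U by chaining the others — so X < U. Contradiction.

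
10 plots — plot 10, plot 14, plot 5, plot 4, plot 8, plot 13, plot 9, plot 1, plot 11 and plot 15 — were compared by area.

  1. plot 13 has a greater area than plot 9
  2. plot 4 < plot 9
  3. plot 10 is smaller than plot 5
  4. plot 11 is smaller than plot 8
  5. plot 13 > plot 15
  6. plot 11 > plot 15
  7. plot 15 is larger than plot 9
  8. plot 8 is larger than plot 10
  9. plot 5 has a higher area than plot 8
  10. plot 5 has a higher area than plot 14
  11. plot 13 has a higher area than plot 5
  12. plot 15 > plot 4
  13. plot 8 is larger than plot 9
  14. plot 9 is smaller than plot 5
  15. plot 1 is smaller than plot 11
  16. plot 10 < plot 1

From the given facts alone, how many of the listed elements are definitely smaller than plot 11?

5

From plot 11 the given relations immediately reach plot 15, plot 1.
From those, plot 4, plot 9, plot 10 — 5 in total.
No other element is forced below plot 11 by the given relations, so the count is 5.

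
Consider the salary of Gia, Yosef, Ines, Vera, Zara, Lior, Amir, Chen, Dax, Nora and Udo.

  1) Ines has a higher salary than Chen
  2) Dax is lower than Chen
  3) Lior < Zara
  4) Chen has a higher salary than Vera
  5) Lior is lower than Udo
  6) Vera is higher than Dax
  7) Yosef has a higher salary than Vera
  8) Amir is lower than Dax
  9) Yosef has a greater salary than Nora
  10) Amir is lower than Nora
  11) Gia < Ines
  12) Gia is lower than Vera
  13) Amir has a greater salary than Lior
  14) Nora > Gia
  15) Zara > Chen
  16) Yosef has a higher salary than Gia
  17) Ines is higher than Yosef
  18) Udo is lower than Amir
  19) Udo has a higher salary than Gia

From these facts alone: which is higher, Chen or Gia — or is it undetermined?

Link the given pairs in sequence: Gia < Udo; Udo < Amir; Amir < Dax; Dax < Vera; Vera < Chen.
Together: Gia < Udo < Amir < Dax < Vera < Chen.
So Chen is higher.

Chen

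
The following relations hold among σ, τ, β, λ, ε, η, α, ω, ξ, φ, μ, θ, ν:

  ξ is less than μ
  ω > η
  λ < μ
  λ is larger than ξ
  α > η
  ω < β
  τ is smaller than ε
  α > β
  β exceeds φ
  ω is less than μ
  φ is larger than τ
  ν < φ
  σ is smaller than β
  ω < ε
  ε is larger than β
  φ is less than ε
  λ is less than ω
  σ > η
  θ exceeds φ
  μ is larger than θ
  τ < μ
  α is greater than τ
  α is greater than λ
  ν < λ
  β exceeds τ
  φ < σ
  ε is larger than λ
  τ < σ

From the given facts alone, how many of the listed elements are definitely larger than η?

From η the given relations immediately reach ω, σ, α.
From those, β, μ, ε — 6 in total.
No other element is forced above η by the given relations, so the count is 6.

6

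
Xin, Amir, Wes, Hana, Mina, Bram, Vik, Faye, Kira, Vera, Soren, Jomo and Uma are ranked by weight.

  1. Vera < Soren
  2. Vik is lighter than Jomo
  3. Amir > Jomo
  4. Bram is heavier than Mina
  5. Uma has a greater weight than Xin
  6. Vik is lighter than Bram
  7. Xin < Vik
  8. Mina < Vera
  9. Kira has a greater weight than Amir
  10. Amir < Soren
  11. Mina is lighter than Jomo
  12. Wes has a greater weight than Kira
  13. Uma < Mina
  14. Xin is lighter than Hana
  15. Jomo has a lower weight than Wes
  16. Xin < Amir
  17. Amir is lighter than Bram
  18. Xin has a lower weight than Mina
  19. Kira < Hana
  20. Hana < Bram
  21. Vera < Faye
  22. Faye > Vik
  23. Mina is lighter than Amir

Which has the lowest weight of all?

Xin

Uma is not least since Xin < Uma; Mina is not least since Xin < Mina; Vik is not least since Xin < Vik; Vera is not least since Mina < Vera; Jomo is not least since Mina < Jomo; Amir is not least since Jomo < Amir; Kira is not least since Amir < Kira; Hana is not least since Xin < Hana; Wes is not least since Jomo < Wes; Bram is not least since Vik < Bram; Faye is not least since Vera < Faye; Soren is not least since Amir < Soren.
Only Xin has nothing below it, so Xin is the lowest weight.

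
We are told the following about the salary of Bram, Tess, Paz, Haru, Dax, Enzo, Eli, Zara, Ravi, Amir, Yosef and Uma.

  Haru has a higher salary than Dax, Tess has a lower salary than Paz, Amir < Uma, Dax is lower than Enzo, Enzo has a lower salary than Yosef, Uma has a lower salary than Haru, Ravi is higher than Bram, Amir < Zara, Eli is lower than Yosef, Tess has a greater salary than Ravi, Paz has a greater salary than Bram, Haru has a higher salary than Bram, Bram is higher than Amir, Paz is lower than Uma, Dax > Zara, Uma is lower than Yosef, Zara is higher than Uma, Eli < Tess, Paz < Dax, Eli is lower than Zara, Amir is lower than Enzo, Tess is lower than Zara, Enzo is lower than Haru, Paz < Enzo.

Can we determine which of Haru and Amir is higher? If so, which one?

Haru

Amir < Bram < Ravi < Tess < Paz < Uma < Zara < Dax < Enzo < Haru, by transitivity through Bram, Ravi, Tess, Paz, Uma, Zara, Dax, Enzo.
So Haru is higher.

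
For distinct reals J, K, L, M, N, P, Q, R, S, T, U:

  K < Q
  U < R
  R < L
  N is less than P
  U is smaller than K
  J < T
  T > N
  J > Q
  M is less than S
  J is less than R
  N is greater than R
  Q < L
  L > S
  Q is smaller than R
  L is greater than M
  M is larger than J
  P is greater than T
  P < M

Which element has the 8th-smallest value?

P

Chaining the given pairs: U < K < Q < J < R < N < T < P < M < S < L.
The 8th smallest is P.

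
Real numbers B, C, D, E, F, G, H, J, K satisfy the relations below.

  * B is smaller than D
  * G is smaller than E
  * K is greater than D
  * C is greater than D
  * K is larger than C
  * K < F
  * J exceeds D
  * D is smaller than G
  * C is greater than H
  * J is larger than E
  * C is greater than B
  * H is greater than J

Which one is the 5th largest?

Chaining the given pairs: B < D < G < E < J < H < C < K < F.
The 5th largest is J.

J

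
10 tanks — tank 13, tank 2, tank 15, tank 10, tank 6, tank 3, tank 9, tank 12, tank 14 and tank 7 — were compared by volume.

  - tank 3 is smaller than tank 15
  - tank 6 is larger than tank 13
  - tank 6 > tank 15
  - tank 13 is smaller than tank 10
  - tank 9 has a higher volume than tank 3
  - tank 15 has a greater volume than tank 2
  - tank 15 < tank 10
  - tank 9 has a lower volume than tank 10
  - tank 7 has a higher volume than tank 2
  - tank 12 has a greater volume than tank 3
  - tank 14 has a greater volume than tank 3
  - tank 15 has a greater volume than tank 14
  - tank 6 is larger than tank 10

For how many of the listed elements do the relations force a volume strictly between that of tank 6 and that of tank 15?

Chaining upward from tank 15 reaches: tank 10.
Chaining downward from tank 6 reaches: tank 2, tank 3, tank 14, tank 9, tank 13, tank 10.
Strictly between tank 15 and tank 6 are those in both lists: tank 10 — 1 element.

1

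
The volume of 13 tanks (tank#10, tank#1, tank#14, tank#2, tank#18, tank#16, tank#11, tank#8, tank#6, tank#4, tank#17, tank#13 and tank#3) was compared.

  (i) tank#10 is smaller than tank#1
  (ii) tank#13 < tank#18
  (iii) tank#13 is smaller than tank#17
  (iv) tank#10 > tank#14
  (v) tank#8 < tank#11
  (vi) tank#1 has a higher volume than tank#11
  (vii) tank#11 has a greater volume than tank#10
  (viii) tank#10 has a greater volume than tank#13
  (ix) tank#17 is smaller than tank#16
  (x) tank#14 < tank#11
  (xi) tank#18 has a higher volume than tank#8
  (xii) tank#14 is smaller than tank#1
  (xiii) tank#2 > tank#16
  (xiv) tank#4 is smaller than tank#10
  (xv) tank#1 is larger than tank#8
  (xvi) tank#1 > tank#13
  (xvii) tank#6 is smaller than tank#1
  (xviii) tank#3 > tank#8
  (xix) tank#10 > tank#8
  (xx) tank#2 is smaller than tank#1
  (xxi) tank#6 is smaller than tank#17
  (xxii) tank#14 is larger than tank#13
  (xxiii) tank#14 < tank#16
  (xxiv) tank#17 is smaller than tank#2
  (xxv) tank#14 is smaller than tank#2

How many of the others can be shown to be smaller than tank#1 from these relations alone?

The elements the relations force below tank#1 are tank#13, tank#4, tank#14, tank#8, tank#6, tank#17, tank#10, tank#16, tank#11, tank#2 — no chain reaches any other.
That is 10.

10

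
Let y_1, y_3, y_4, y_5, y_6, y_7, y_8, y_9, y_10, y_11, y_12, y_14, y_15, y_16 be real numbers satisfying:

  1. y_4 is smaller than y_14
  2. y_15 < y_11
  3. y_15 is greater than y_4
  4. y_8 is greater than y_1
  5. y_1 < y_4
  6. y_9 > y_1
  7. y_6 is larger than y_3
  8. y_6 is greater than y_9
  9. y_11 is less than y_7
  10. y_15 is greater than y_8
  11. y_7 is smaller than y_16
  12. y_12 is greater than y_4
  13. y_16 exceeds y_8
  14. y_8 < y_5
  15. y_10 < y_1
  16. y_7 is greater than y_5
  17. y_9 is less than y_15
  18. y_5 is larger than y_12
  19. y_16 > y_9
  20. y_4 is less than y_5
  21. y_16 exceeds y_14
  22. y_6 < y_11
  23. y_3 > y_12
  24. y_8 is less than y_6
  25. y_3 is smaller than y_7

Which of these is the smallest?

y_10

y_1 is not least since y_10 < y_1; y_4 is not least since y_1 < y_4; y_9 is not least since y_1 < y_9; y_8 is not least since y_1 < y_8; y_12 is not least since y_4 < y_12; y_5 is not least since y_8 < y_5; y_3 is not least since y_12 < y_3; y_6 is not least since y_8 < y_6; y_15 is not least since y_8 < y_15; y_11 is not least since y_15 < y_11; y_14 is not least since y_4 < y_14; y_7 is not least since y_5 < y_7; y_16 is not least since y_7 < y_16.
Only y_10 has nothing below it, so y_10 is the smallest.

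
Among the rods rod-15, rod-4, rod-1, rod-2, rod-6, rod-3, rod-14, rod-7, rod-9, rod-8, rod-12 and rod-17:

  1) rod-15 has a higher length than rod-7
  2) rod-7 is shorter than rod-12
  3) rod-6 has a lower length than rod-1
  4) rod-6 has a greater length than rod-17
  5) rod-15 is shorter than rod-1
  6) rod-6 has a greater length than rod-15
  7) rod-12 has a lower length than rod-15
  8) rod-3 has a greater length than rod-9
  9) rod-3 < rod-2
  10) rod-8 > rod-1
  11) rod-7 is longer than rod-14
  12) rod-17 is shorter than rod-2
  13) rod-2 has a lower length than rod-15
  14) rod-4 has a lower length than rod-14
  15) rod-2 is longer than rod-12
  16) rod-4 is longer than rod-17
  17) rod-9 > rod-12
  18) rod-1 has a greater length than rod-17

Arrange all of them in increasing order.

Nothing is placed below rod-17, so it is least; from there rod-17 < rod-4; rod-4 < rod-14; rod-14 < rod-7; rod-7 < rod-12; rod-12 < rod-9; rod-9 < rod-3; rod-3 < rod-2; rod-2 < rod-15; rod-15 < rod-6; rod-6 < rod-1; rod-1 < rod-8, each given directly.

rod-17 < rod-4 < rod-14 < rod-7 < rod-12 < rod-9 < rod-3 < rod-2 < rod-15 < rod-6 < rod-1 < rod-8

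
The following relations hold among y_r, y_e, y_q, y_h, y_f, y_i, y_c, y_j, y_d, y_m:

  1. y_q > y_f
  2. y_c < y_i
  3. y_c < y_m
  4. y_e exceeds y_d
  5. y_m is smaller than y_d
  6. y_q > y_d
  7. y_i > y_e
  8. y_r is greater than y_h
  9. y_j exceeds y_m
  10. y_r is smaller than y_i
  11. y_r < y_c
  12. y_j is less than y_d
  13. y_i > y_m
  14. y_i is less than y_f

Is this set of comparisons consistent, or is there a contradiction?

The single ordering y_h < y_r < y_c < y_m < y_j < y_d < y_e < y_i < y_f < y_q satisfies every listed relation, so no contradiction arises.

consistent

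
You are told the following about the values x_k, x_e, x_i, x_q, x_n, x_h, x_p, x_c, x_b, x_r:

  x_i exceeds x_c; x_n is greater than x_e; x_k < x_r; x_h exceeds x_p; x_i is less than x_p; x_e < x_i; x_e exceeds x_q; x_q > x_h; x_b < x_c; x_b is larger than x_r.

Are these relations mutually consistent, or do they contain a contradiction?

inconsistent

Chaining the given relations yields x_i < x_p < x_h < x_q < x_e, so x_i < x_e. But one relation states x_e < x_i. These cannot both hold.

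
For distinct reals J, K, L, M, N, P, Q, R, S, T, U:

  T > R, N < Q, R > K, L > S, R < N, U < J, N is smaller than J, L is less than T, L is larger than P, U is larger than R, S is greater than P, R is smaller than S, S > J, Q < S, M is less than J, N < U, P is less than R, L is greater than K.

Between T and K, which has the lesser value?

Link the given pairs in sequence: K < R; R < N; N < U; U < J; J < S; S < L; L < T.
Chaining these gives K < R < N < U < J < S < L < T.
So K < T; K is the smaller of the two.

K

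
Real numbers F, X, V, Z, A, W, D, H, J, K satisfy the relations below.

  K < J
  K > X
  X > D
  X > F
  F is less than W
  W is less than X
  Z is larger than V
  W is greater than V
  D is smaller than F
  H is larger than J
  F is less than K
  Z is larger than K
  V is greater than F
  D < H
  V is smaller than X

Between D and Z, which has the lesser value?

D

Following the relations from D: D < F < V < W < X < K < Z.
So D < Z; D is the smaller of the two.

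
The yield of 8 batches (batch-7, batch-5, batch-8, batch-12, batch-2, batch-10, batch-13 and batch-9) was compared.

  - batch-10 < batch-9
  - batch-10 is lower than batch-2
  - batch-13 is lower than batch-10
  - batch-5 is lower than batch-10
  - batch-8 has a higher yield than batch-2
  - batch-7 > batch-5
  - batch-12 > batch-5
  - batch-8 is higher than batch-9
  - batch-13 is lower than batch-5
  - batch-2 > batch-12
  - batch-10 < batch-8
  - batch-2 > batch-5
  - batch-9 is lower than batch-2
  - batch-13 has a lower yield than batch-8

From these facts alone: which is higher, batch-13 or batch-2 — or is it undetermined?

batch-2

The relevant relations are batch-13 < batch-5; batch-5 < batch-10; batch-10 < batch-9; batch-9 < batch-2.
Together: batch-13 < batch-5 < batch-10 < batch-9 < batch-2.
So batch-2 is higher.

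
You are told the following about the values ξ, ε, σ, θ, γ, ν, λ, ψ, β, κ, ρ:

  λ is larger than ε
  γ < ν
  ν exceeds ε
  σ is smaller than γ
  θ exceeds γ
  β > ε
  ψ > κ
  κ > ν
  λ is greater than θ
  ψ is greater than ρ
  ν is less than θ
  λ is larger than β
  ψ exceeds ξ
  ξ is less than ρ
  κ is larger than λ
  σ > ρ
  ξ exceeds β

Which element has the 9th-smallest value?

λ

Chaining the given pairs: ε < β < ξ < ρ < σ < γ < ν < θ < λ < κ < ψ.
Counting 9 from the smallest end gives λ.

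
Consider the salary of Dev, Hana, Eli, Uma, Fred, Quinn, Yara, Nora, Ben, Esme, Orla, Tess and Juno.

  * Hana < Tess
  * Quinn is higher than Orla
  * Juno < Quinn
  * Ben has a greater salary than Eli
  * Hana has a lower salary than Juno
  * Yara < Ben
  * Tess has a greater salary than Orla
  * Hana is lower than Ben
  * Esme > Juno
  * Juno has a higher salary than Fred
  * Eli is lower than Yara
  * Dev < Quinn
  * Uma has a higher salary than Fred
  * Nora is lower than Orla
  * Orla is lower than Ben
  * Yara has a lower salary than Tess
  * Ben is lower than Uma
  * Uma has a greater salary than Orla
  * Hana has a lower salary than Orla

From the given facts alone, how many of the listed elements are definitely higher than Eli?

4

From Eli the given relations immediately reach Yara, Ben.
From those, Uma, Tess — 4 in total.
No other element is forced above Eli by the given relations, so the count is 4.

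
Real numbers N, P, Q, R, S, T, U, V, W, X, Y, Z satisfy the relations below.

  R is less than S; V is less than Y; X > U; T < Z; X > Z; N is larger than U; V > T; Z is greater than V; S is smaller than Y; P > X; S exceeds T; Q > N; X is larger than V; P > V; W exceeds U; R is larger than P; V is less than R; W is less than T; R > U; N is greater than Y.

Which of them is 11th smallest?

N

Chaining the given pairs: U < W < T < V < Z < X < P < R < S < Y < N < Q.
The 11th smallest is N.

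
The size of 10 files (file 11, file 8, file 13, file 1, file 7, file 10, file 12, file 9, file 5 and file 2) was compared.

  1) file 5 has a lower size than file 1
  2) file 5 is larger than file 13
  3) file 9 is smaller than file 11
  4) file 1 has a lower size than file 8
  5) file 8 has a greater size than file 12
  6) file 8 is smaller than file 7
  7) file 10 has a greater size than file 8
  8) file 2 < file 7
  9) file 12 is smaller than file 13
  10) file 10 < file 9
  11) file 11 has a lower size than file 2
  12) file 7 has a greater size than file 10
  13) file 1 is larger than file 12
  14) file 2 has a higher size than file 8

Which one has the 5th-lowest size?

Piecing the relations together gives one ordering: file 12 < file 13 < file 5 < file 1 < file 8 < file 10 < file 9 < file 11 < file 2 < file 7.
The 5th smallest is file 8.

file 8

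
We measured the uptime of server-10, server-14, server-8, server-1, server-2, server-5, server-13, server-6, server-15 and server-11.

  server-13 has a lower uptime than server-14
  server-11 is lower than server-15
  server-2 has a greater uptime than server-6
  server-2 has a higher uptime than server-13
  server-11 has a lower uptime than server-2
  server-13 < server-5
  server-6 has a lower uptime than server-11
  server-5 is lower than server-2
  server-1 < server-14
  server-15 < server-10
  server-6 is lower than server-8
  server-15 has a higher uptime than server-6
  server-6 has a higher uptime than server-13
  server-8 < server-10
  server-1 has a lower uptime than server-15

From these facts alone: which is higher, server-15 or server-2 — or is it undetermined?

Following every chain through server-15: above server-15 we get server-10; below server-15 we get server-13, server-1, server-6, server-11.
server-2 is not reached, and no chain runs the other way from server-2 to server-15.
So the given relations leave the order of server-15 and server-2 undetermined.

undetermined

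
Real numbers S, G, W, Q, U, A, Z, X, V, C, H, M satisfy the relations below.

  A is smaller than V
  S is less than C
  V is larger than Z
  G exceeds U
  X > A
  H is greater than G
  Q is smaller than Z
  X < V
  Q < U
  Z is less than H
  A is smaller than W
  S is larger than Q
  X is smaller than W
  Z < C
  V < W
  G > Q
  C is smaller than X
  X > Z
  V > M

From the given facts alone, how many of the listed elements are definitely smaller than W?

The elements the relations force below W are A, Q, S, Z, C, M, X, V — no chain reaches any other.
That is 8.

8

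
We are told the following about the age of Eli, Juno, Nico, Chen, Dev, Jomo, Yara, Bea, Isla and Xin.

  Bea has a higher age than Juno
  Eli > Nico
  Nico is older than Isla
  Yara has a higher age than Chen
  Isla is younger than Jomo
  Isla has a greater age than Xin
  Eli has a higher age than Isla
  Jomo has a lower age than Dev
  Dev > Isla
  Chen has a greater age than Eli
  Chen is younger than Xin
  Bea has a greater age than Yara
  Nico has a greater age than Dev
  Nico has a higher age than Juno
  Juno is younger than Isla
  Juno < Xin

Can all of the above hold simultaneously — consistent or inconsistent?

inconsistent

We have Chen < Xin stated directly, yet also Xin < Isla < Jomo < Dev < Nico < Eli < Chen by chaining the others — so Xin < Chen. Contradiction.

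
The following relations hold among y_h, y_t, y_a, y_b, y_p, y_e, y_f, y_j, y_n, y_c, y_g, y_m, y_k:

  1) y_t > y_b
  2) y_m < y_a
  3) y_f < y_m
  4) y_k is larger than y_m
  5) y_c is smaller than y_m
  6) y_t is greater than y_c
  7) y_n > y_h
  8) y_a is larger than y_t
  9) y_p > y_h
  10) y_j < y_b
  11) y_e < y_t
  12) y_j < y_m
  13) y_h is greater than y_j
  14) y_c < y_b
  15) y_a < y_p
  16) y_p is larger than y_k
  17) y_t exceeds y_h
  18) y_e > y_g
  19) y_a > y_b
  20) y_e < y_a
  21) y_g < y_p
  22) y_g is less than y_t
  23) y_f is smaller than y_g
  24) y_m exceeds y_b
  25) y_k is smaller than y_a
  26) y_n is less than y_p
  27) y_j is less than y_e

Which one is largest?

y_c is not greatest since y_c < y_t; y_j is not greatest since y_j < y_m; y_h is not greatest since y_h < y_t; y_f is not greatest since y_f < y_m; y_b is not greatest since y_b < y_m; y_g is not greatest since y_g < y_e; y_m is not greatest since y_m < y_a; y_e is not greatest since y_e < y_a; y_t is not greatest since y_t < y_a; y_k is not greatest since y_k < y_a; y_n is not greatest since y_n < y_p; y_a is not greatest since y_a < y_p.
Only y_p has nothing above it, so y_p is the largest.

y_p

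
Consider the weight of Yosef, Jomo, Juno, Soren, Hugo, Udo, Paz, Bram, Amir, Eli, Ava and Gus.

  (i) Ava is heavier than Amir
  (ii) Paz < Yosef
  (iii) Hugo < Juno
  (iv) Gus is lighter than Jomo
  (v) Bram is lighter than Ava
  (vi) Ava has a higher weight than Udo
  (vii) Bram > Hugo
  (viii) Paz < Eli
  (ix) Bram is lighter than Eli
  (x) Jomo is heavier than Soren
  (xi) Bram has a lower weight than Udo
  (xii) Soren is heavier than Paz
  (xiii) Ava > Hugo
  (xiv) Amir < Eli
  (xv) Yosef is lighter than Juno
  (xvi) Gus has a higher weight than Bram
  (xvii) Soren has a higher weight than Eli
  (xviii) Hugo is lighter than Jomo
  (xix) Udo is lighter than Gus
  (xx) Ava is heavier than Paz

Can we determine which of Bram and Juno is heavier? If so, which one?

Following every chain through Bram: above Bram we get Eli, Udo, Soren, Gus, Jomo, Ava; below Bram we get Hugo.
Juno is not reached, and no chain runs the other way from Juno to Bram.
So the given relations leave the order of Bram and Juno undetermined.

undetermined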